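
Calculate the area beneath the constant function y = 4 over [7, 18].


The area under a constant function y = 4 is a rectangle.
Width = 18 - 7 = 11
Height = 4
Area = width * height
= 11 * 4
= 44

44


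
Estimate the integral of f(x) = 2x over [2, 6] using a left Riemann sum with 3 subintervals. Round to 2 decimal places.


Left Riemann sum uses left endpoints of each subinterval.
Interval: [2, 6], n = 3
dx = (6 - 2) / 3 = 4/3
Left endpoints: [2, 10/3, 14/3]
f values: [4, 20/3, 28/3]
Sum = dx * (sum of f values)
= 4/3 * 20
= 80/3 ≈ 26.67

26.67


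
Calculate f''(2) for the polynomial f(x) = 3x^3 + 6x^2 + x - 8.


First derivative:
f'(x) = 9x^2 + 12x + 1
Second derivative:
f''(x) = 18x + 12
Substitute x = 2:
f''(2) = 18 * 2 + 12
= 36 + 12
= 48

48


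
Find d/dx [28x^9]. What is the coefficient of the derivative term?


We apply the power rule: d/dx [ax^n] = a*n * x^(n-1)
d/dx [28x^9]
= 28 * 9 * x^(9-1)
= 252x^8
The coefficient is 252

252


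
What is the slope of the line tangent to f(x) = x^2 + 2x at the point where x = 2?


The slope of the tangent line equals f'(x) at the point.
f(x) = x^2 + 2x
f'(x) = 2x + 2
At x = 2:
f'(2) = 2 * 2 + 2
= 4 + 2
= 6

6


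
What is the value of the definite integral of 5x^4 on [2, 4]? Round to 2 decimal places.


Find the antiderivative of 5x^4:
F(x) = 5/5 * x^5
Apply the Fundamental Theorem of Calculus:
F(4) - F(2)
= 5/5 * 4^5 - 5/5 * 2^5
= 5/5 * (1024 - 32)
= 5/5 * 992
= 992 = 992.00

992.00


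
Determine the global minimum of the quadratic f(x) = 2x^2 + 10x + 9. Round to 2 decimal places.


For a quadratic f(x) = ax^2 + bx + c with a > 0, the minimum is at the vertex.
Vertex x-coordinate: x = -b/(2a)
x = -(10) / (2 * 2)
x = -10/4 = -5/2
Substitute back to find the minimum value:
f(-5/2) = 2 * (-5/2)^2 + 10 * (-5/2) + 9
= 25/2 - 25 + 9
= -7/2 = -3.50

-3.50


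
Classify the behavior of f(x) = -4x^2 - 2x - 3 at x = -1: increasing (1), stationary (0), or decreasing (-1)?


Compute f'(x) to determine behavior:
f'(x) = -8x - 2
f'(-1) = -8 * (-1) - 2
= 8 - 2
= 6
Since f'(-1) > 0, the function is increasing (1)

1


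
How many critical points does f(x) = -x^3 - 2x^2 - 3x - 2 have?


Find where f'(x) = 0:
f(x) = -x^3 - 2x^2 - 3x - 2
f'(x) = -3x^2 - 4x - 3
This is a quadratic in x. Use the discriminant to count real roots.
Discriminant = (-4)^2 - 4 * (-3) * (-3)
= 16 - 36
= -20
Since discriminant < 0, f'(x) = 0 has no real solutions.
Number of critical points: 0

0


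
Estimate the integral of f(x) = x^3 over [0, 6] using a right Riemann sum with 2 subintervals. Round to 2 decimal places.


Right Riemann sum uses right endpoints of each subinterval.
Interval: [0, 6], n = 2
dx = (6 - 0) / 2 = 3
Right endpoints: [3, 6]
f values: [27, 216]
Sum = dx * (sum of f values)
= 3 * 243
= 729 = 729.00

729.00


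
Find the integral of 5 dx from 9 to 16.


The integral of a constant k over [a, b] equals k * (b - a).
integral from 9 to 16 of 5 dx
= 5 * (16 - 9)
= 5 * 7
= 35

35


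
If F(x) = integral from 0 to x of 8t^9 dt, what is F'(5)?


By the Fundamental Theorem of Calculus (Part 1):
If F(x) = integral from 0 to x of f(t) dt, then F'(x) = f(x)
Here f(t) = 8t^9
So F'(x) = 8x^9
Evaluate at x = 5:
F'(5) = 8 * 5^9
= 8 * 1953125
= 15625000

15625000


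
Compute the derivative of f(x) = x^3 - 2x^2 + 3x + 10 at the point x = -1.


Differentiate f(x) = x^3 - 2x^2 + 3x + 10 term by term:
f'(x) = 3x^2 - 4x + 3
Substitute x = -1:
f'(-1) = 3 * (-1)^2 - 4 * (-1) + 3
= 3 + 4 + 3
= 10

10


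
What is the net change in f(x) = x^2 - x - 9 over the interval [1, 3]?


Net change = f(b) - f(a)
f(x) = x^2 - x - 9
Compute f(3):
f(3) = 1 * 3^2 - 1 * 3 - 9
= 9 - 3 - 9
= -3
Compute f(1):
f(1) = 1 * 1^2 - 1 * 1 - 9
= 1 - 1 - 9
= -9
Net change = -3 - (-9) = 6

6


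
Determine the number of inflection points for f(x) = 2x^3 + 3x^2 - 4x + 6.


Inflection points occur where f''(x) = 0 and concavity changes.
f(x) = 2x^3 + 3x^2 - 4x + 6
f'(x) = 6x^2 + 6x - 4
f''(x) = 12x + 6
Set f''(x) = 0:
12x + 6 = 0
x = -6 / 12 = -1/2
Since f''(x) is linear (degree 1), it changes sign at this point.
Therefore there is exactly 1 inflection point.

1


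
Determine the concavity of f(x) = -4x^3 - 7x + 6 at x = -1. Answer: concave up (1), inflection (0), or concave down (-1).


Concavity is determined by the sign of f''(x).
f(x) = -4x^3 - 7x + 6
f'(x) = -12x^2 - 7
f''(x) = -24x
f''(-1) = -24 * (-1) + 0
= 24 + 0
= 24
Since f''(-1) > 0, the function is concave up (1)

1


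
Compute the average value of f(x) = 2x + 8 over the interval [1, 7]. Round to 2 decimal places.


Average value = 1/(b-a) * integral from a to b of f(x) dx
First compute the integral of 2x + 8:
F(x) = x^2 + 8x
F(7) = 1 * 49 + 8 * 7 = 105
F(1) = 1 * 1 + 8 * 1 = 9
Integral = 105 - 9 = 96
Average = 96 / (7 - 1) = 96 / 6
= 16 = 16.00

16.00


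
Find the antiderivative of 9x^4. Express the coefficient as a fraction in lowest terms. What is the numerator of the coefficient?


Apply the power rule for integration:
integral of ax^n dx = a/(n+1) * x^(n+1) + C
integral of 9x^4 dx
= 9/5 * x^5 + C
The coefficient in lowest terms is 9/5, and its numerator is 9

9


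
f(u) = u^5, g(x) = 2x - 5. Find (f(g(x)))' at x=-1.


Using the chain rule: (f(g(x)))' = f'(g(x)) * g'(x)
First, find g(-1):
g(-1) = 2 * (-1) - 5 = -7
Next, f'(u) = 5u^4
And g'(x) = 2
So f'(g(-1)) * g'(-1)
= 5 * (-7)^4 * 2
= 5 * 2401 * 2
= 24010

24010


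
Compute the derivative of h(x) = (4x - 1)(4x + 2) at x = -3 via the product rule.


Let u(x) = 4x - 1 and v(x) = 4x + 2
u'(x) = 4
v'(x) = 4
Product rule: h'(x) = u'(x)*v(x) + u(x)*v'(x)
= 4 * (4x + 2) + (4x - 1) * 4
At x = -3:
u(-3) = 4 * (-3) - 1 = -13
v(-3) = 4 * (-3) + 2 = -10
h'(-3) = 4 * (-10) + (-13) * 4
= -40 - 52
= -92

-92


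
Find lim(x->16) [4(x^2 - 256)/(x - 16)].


Direct substitution gives 0/0, so we factor the numerator.
Factor: 4(x^2 - 256) = 4 * (x - 16)(x + 16)
Cancel the common factor (x - 16):
4(x^2 - 256)/(x - 16) = 4 * (x + 16)
Now substitute x = 16:
= 4 * (16 + 16) = 128

128


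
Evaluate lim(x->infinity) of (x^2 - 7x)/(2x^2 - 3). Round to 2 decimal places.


For limits at infinity with equal-degree polynomials,
we compare leading coefficients.
Numerator leading term: x^2
Denominator leading term: 2x^2
Divide both by x^2:
lim = (1 - 7/x) / (2 - 3/x^2)
As x -> infinity, the 1/x and 1/x^2 terms vanish:
= 1/2 = 0.50

0.50


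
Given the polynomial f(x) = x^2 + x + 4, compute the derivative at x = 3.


Differentiate term by term using power and sum rules:
f(x) = x^2 + x + 4
f'(x) = 2x + 1
Substitute x = 3:
f'(3) = 2 * 3 + 1
= 6 + 1
= 7

7


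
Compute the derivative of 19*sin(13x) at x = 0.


Apply the chain rule to differentiate 19*sin(13x):
d/dx [19*sin(13x)]
= 19 * cos(13x) * d/dx(13x)
= 19 * 13 * cos(13x)
= 247 * cos(13x)
Evaluate at x = 0:
= 247 * cos(0)
= 247 * 1
= 247

247


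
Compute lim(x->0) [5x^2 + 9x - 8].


Since polynomials are continuous, we use direct substitution.
lim(x->0) of 5x^2 + 9x - 8
= 5 * 0^2 + 9 * 0 - 8
= 0 + 0 - 8
= -8

-8


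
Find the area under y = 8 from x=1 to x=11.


The area under a constant function y = 8 is a rectangle.
Width = 11 - 1 = 10
Height = 8
Area = width * height
= 10 * 8
= 80

80


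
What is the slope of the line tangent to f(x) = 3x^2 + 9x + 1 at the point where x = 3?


The slope of the tangent line equals f'(x) at the point.
f(x) = 3x^2 + 9x + 1
f'(x) = 6x + 9
At x = 3:
f'(3) = 6 * 3 + 9
= 18 + 9
= 27

27


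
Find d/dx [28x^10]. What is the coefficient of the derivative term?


We apply the power rule: d/dx [ax^n] = a*n * x^(n-1)
d/dx [28x^10]
= 28 * 10 * x^(10-1)
= 280x^9
The coefficient is 280

280


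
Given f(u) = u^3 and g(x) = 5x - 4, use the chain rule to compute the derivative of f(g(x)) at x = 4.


Using the chain rule: (f(g(x)))' = f'(g(x)) * g'(x)
First, find g(4):
g(4) = 5 * 4 - 4 = 16
Next, f'(u) = 3u^2
And g'(x) = 5
So f'(g(4)) * g'(4)
= 3 * 16^2 * 5
= 3 * 256 * 5
= 3840

3840


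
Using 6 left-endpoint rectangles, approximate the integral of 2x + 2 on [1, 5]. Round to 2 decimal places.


Left Riemann sum uses left endpoints of each subinterval.
Interval: [1, 5], n = 6
dx = (5 - 1) / 6 = 2/3
Left endpoints: [1, 5/3, 7/3, 3, 11/3, 13/3]
f values: [4, 16/3, 20/3, 8, 28/3, 32/3]
Sum = dx * (sum of f values)
= 2/3 * 44
= 88/3 ≈ 29.33

29.33


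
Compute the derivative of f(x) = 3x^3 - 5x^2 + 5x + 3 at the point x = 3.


Differentiate f(x) = 3x^3 - 5x^2 + 5x + 3 term by term:
f'(x) = 9x^2 - 10x + 5
Substitute x = 3:
f'(3) = 9 * 3^2 - 10 * 3 + 5
= 81 - 30 + 5
= 56

56


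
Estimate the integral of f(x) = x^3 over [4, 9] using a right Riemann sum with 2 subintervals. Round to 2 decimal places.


Right Riemann sum uses right endpoints of each subinterval.
Interval: [4, 9], n = 2
dx = (9 - 4) / 2 = 5/2
Right endpoints: [13/2, 9]
f values: [2197/8, 729]
Sum = dx * (sum of f values)
= 5/2 * 8029/8
= 40145/16 ≈ 2509.06

2509.06


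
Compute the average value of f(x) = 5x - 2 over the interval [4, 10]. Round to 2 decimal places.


Average value = 1/(b-a) * integral from a to b of f(x) dx
First compute the integral of 5x - 2:
F(x) = (5/2)x^2 - 2x
F(10) = 5/2 * 100 - 2 * 10 = 230
F(4) = 5/2 * 16 - 2 * 4 = 32
Integral = 230 - 32 = 198
Average = 198 / (10 - 4) = 198 / 6
= 33 = 33.00

33.00


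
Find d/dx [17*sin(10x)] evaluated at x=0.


Apply the chain rule to differentiate 17*sin(10x):
d/dx [17*sin(10x)]
= 17 * cos(10x) * d/dx(10x)
= 17 * 10 * cos(10x)
= 170 * cos(10x)
Evaluate at x = 0:
= 170 * cos(0)
= 170 * 1
= 170

170


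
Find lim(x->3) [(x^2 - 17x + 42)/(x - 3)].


Direct substitution gives 0/0, so we factor the numerator.
Factor: (x^2 - 17x + 42) = (x - 3)(x - 14)
Cancel the common factor (x - 3):
(x^2 - 17x + 42)/(x - 3) = (x - 14)
Now substitute x = 3:
= (3) - (14) = -11

-11


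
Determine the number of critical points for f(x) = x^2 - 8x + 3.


Find where f'(x) = 0:
f'(x) = 2x - 8
Set f'(x) = 0:
2x - 8 = 0
x = 8 / 2 = 4
This is a linear equation in x, so there is exactly one solution.
Number of critical points: 1

1


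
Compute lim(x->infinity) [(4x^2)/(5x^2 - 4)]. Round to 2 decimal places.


For limits at infinity with equal-degree polynomials,
we compare leading coefficients.
Numerator leading term: 4x^2
Denominator leading term: 5x^2
Divide both by x^2:
lim = (4) / (5 - 4/x^2)
As x -> infinity, the 1/x and 1/x^2 terms vanish:
= 4/5 = 0.80

0.80


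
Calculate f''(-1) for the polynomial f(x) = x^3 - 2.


First derivative:
f'(x) = 3x^2
Second derivative:
f''(x) = 6x
Substitute x = -1:
f''(-1) = 6 * (-1) + 0
= -6 + 0
= -6

-6


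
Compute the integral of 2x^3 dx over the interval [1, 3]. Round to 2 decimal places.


Find the antiderivative of 2x^3:
F(x) = 2/4 * x^4
Apply the Fundamental Theorem of Calculus:
F(3) - F(1)
= 2/4 * 3^4 - 2/4 * 1^4
= 2/4 * (81 - 1)
= 2/4 * 80
= 40 = 40.00

40.00


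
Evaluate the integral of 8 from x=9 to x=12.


The integral of a constant k over [a, b] equals k * (b - a).
integral from 9 to 12 of 8 dx
= 8 * (12 - 9)
= 8 * 3
= 24

24


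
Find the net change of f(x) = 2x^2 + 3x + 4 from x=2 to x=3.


Net change = f(b) - f(a)
f(x) = 2x^2 + 3x + 4
Compute f(3):
f(3) = 2 * 3^2 + 3 * 3 + 4
= 18 + 9 + 4
= 31
Compute f(2):
f(2) = 2 * 2^2 + 3 * 2 + 4
= 8 + 6 + 4
= 18
Net change = 31 - 18 = 13

13


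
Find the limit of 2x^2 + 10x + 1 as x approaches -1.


Since polynomials are continuous, we use direct substitution.
lim(x->-1) of 2x^2 + 10x + 1
= 2 * (-1)^2 + 10 * (-1) + 1
= 2 - 10 + 1
= -7

-7


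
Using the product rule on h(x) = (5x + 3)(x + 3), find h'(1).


Let u(x) = 5x + 3 and v(x) = x + 3
u'(x) = 5
v'(x) = 1
Product rule: h'(x) = u'(x)*v(x) + u(x)*v'(x)
= 5 * (x + 3) + (5x + 3) * 1
At x = 1:
u(1) = 5 * 1 + 3 = 8
v(1) = 1 * 1 + 3 = 4
h'(1) = 5 * 4 + 8 * 1
= 20 + 8
= 28

28


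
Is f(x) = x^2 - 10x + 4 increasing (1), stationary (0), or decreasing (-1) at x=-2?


Compute f'(x) to determine behavior:
f'(x) = 2x - 10
f'(-2) = 2 * (-2) - 10
= -4 - 10
= -14
Since f'(-2) < 0, the function is decreasing (-1)

-1


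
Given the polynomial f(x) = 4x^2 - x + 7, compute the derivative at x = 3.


Differentiate term by term using power and sum rules:
f(x) = 4x^2 - x + 7
f'(x) = 8x - 1
Substitute x = 3:
f'(3) = 8 * 3 - 1
= 24 - 1
= 23

23


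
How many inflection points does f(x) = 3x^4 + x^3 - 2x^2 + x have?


Inflection points occur where f''(x) = 0 and concavity changes.
f(x) = 3x^4 + x^3 - 2x^2 + x
f'(x) = 12x^3 + 3x^2 - 4x + 1
f''(x) = 36x^2 + 6x - 4
This is a quadratic in x. Use the discriminant to count real roots.
Discriminant = (6)^2 - 4 * 36 * (-4)
= 36 - (-576)
= 612
Since discriminant > 0, f''(x) = 0 has 2 distinct real solutions.
A quadratic with two distinct real roots changes sign at each root, so concavity changes at both.
Number of inflection points: 2

2


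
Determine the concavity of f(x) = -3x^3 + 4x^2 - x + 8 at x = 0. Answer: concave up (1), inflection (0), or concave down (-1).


Concavity is determined by the sign of f''(x).
f(x) = -3x^3 + 4x^2 - x + 8
f'(x) = -9x^2 + 8x - 1
f''(x) = -18x + 8
f''(0) = -18 * 0 + 8
= 0 + 8
= 8
Since f''(0) > 0, the function is concave up (1)

1


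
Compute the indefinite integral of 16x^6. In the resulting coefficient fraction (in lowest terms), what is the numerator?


Apply the power rule for integration:
integral of ax^n dx = a/(n+1) * x^(n+1) + C
integral of 16x^6 dx
= 16/7 * x^7 + C
The coefficient in lowest terms is 16/7, and its numerator is 16

16


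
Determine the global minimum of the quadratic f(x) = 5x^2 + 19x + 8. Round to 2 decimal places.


For a quadratic f(x) = ax^2 + bx + c with a > 0, the minimum is at the vertex.
Vertex x-coordinate: x = -b/(2a)
x = -(19) / (2 * 5)
x = -19/10
Substitute back to find the minimum value:
f(-19/10) = 5 * (-19/10)^2 + 19 * (-19/10) + 8
= 361/20 - 361/10 + 8
= -201/20 = -10.05

-10.05


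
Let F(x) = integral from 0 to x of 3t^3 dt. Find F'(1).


By the Fundamental Theorem of Calculus (Part 1):
If F(x) = integral from 0 to x of f(t) dt, then F'(x) = f(x)
Here f(t) = 3t^3
So F'(x) = 3x^3
Evaluate at x = 1:
F'(1) = 3 * 1^3
= 3 * 1
= 3

3


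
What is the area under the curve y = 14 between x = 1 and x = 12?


The area under a constant function y = 14 is a rectangle.
Width = 12 - 1 = 11
Height = 14
Area = width * height
= 11 * 14
= 154

154


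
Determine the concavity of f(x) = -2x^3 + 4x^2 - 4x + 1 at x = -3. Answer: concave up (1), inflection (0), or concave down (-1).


Concavity is determined by the sign of f''(x).
f(x) = -2x^3 + 4x^2 - 4x + 1
f'(x) = -6x^2 + 8x - 4
f''(x) = -12x + 8
f''(-3) = -12 * (-3) + 8
= 36 + 8
= 44
Since f''(-3) > 0, the function is concave up (1)

1


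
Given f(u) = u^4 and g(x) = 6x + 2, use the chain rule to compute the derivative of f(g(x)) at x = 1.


Using the chain rule: (f(g(x)))' = f'(g(x)) * g'(x)
First, find g(1):
g(1) = 6 * 1 + 2 = 8
Next, f'(u) = 4u^3
And g'(x) = 6
So f'(g(1)) * g'(1)
= 4 * 8^3 * 6
= 4 * 512 * 6
= 12288

12288


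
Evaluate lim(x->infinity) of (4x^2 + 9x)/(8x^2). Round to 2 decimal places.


For limits at infinity with equal-degree polynomials,
we compare leading coefficients.
Numerator leading term: 4x^2
Denominator leading term: 8x^2
Divide both by x^2:
lim = (4 + 9/x) / (8)
As x -> infinity, the 1/x and 1/x^2 terms vanish:
= 4/8 = 1/2 = 0.50

0.50


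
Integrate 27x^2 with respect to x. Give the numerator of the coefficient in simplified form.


Apply the power rule for integration:
integral of ax^n dx = a/(n+1) * x^(n+1) + C
integral of 27x^2 dx
= 27/3 * x^3 + C
= 9 * x^3 + C
The coefficient in lowest terms is 9 = 9/1, so its numerator is 9

9


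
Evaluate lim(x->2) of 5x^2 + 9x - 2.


Since polynomials are continuous, we use direct substitution.
lim(x->2) of 5x^2 + 9x - 2
= 5 * 2^2 + 9 * 2 - 2
= 20 + 18 - 2
= 36

36


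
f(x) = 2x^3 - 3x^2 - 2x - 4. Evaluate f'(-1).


Differentiate f(x) = 2x^3 - 3x^2 - 2x - 4 term by term:
f'(x) = 6x^2 - 6x - 2
Substitute x = -1:
f'(-1) = 6 * (-1)^2 - 6 * (-1) - 2
= 6 + 6 - 2
= 10

10


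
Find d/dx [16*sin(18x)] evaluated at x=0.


Apply the chain rule to differentiate 16*sin(18x):
d/dx [16*sin(18x)]
= 16 * cos(18x) * d/dx(18x)
= 16 * 18 * cos(18x)
= 288 * cos(18x)
Evaluate at x = 0:
= 288 * cos(0)
= 288 * 1
= 288

288


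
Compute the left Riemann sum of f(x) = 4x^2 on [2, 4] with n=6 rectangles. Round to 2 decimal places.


Left Riemann sum uses left endpoints of each subinterval.
Interval: [2, 4], n = 6
dx = (4 - 2) / 6 = 1/3
Left endpoints: [2, 7/3, 8/3, 3, 10/3, 11/3]
f values: [16, 196/9, 256/9, 36, 400/9, 484/9]
Sum = dx * (sum of f values)
= 1/3 * 1804/9
= 1804/27 ≈ 66.81

66.81


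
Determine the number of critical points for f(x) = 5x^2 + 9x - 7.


Find where f'(x) = 0:
f'(x) = 10x + 9
Set f'(x) = 0:
10x + 9 = 0
x = -9 / 10 = -9/10
This is a linear equation in x, so there is exactly one solution.
Number of critical points: 1

1


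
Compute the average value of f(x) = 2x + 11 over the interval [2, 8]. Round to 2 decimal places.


Average value = 1/(b-a) * integral from a to b of f(x) dx
First compute the integral of 2x + 11:
F(x) = x^2 + 11x
F(8) = 1 * 64 + 11 * 8 = 152
F(2) = 1 * 4 + 11 * 2 = 26
Integral = 152 - 26 = 126
Average = 126 / (8 - 2) = 126 / 6
= 21 = 21.00

21.00


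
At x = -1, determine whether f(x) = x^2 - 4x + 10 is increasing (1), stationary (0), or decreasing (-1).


Compute f'(x) to determine behavior:
f'(x) = 2x - 4
f'(-1) = 2 * (-1) - 4
= -2 - 4
= -6
Since f'(-1) < 0, the function is decreasing (-1)

-1


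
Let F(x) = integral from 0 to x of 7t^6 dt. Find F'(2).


By the Fundamental Theorem of Calculus (Part 1):
If F(x) = integral from 0 to x of f(t) dt, then F'(x) = f(x)
Here f(t) = 7t^6
So F'(x) = 7x^6
Evaluate at x = 2:
F'(2) = 7 * 2^6
= 7 * 64
= 448

448


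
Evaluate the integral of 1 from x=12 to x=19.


The integral of a constant k over [a, b] equals k * (b - a).
integral from 12 to 19 of 1 dx
= 1 * (19 - 12)
= 1 * 7
= 7

7


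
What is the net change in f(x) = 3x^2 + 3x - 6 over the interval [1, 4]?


Net change = f(b) - f(a)
f(x) = 3x^2 + 3x - 6
Compute f(4):
f(4) = 3 * 4^2 + 3 * 4 - 6
= 48 + 12 - 6
= 54
Compute f(1):
f(1) = 3 * 1^2 + 3 * 1 - 6
= 3 + 3 - 6
= 0
Net change = 54 - 0 = 54

54


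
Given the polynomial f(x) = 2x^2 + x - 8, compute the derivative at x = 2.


Differentiate term by term using power and sum rules:
f(x) = 2x^2 + x - 8
f'(x) = 4x + 1
Substitute x = 2:
f'(2) = 4 * 2 + 1
= 8 + 1
= 9

9


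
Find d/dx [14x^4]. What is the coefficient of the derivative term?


We apply the power rule: d/dx [ax^n] = a*n * x^(n-1)
d/dx [14x^4]
= 14 * 4 * x^(4-1)
= 56x^3
The coefficient is 56

56


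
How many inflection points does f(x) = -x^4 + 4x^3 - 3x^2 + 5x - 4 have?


Inflection points occur where f''(x) = 0 and concavity changes.
f(x) = -x^4 + 4x^3 - 3x^2 + 5x - 4
f'(x) = -4x^3 + 12x^2 - 6x + 5
f''(x) = -12x^2 + 24x - 6
This is a quadratic in x. Use the discriminant to count real roots.
Discriminant = (24)^2 - 4 * (-12) * (-6)
= 576 - 288
= 288
Since discriminant > 0, f''(x) = 0 has 2 distinct real solutions.
A quadratic with two distinct real roots changes sign at each root, so concavity changes at both.
Number of inflection points: 2

2


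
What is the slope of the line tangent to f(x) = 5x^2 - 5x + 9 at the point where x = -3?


The slope of the tangent line equals f'(x) at the point.
f(x) = 5x^2 - 5x + 9
f'(x) = 10x - 5
At x = -3:
f'(-3) = 10 * (-3) - 5
= -30 - 5
= -35

-35


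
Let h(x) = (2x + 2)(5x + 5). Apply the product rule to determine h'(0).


Let u(x) = 2x + 2 and v(x) = 5x + 5
u'(x) = 2
v'(x) = 5
Product rule: h'(x) = u'(x)*v(x) + u(x)*v'(x)
= 2 * (5x + 5) + (2x + 2) * 5
At x = 0:
u(0) = 2 * 0 + 2 = 2
v(0) = 5 * 0 + 5 = 5
h'(0) = 2 * 5 + 2 * 5
= 10 + 10
= 20

20


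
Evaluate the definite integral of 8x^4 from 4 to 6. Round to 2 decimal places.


Find the antiderivative of 8x^4:
F(x) = 8/5 * x^5
Apply the Fundamental Theorem of Calculus:
F(6) - F(4)
= 8/5 * 6^5 - 8/5 * 4^5
= 8/5 * (7776 - 1024)
= 8/5 * 6752
= 54016/5 = 10803.20

10803.20


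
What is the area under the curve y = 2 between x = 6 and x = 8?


The area under a constant function y = 2 is a rectangle.
Width = 8 - 6 = 2
Height = 2
Area = width * height
= 2 * 2
= 4

4


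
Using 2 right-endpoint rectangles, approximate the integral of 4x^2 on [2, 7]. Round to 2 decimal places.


Right Riemann sum uses right endpoints of each subinterval.
Interval: [2, 7], n = 2
dx = (7 - 2) / 2 = 5/2
Right endpoints: [9/2, 7]
f values: [81, 196]
Sum = dx * (sum of f values)
= 5/2 * 277
= 1385/2 = 692.50

692.50


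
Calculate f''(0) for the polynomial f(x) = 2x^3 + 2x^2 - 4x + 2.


First derivative:
f'(x) = 6x^2 + 4x - 4
Second derivative:
f''(x) = 12x + 4
Substitute x = 0:
f''(0) = 12 * 0 + 4
= 0 + 4
= 4

4


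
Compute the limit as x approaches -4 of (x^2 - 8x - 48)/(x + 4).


Direct substitution gives 0/0, so we factor the numerator.
Factor: (x^2 - 8x - 48) = (x + 4)(x - 12)
Cancel the common factor (x + 4):
(x^2 - 8x - 48)/(x + 4) = (x - 12)
Now substitute x = -4:
= (-4) - (12) = -16

-16


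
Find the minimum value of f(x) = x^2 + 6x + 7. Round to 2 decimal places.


For a quadratic f(x) = ax^2 + bx + c with a > 0, the minimum is at the vertex.
Vertex x-coordinate: x = -b/(2a)
x = -(6) / (2 * 1)
x = -6/2 = -3
Substitute back to find the minimum value:
f(-3) = 1 * (-3)^2 + 6 * (-3) + 7
= 9 - 18 + 7
= -2 = -2.00

-2.00


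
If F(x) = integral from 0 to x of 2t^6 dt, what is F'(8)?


By the Fundamental Theorem of Calculus (Part 1):
If F(x) = integral from 0 to x of f(t) dt, then F'(x) = f(x)
Here f(t) = 2t^6
So F'(x) = 2x^6
Evaluate at x = 8:
F'(8) = 2 * 8^6
= 2 * 262144
= 524288

524288


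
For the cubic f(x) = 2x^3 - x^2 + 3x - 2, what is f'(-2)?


Differentiate f(x) = 2x^3 - x^2 + 3x - 2 term by term:
f'(x) = 6x^2 - 2x + 3
Substitute x = -2:
f'(-2) = 6 * (-2)^2 - 2 * (-2) + 3
= 24 + 4 + 3
= 31

31


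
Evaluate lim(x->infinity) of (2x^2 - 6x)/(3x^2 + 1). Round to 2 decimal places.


For limits at infinity with equal-degree polynomials,
we compare leading coefficients.
Numerator leading term: 2x^2
Denominator leading term: 3x^2
Divide both by x^2:
lim = (2 - 6/x) / (3 + 1/x^2)
As x -> infinity, the 1/x and 1/x^2 terms vanish:
= 2/3 ≈ 0.67

0.67


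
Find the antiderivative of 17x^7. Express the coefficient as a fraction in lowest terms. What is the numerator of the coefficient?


Apply the power rule for integration:
integral of ax^n dx = a/(n+1) * x^(n+1) + C
integral of 17x^7 dx
= 17/8 * x^8 + C
The coefficient in lowest terms is 17/8, and its numerator is 17

17


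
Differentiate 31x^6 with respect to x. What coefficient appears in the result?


We apply the power rule: d/dx [ax^n] = a*n * x^(n-1)
d/dx [31x^6]
= 31 * 6 * x^(6-1)
= 186x^5
The coefficient is 186

186


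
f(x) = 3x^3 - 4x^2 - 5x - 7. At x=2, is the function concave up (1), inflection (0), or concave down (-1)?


Concavity is determined by the sign of f''(x).
f(x) = 3x^3 - 4x^2 - 5x - 7
f'(x) = 9x^2 - 8x - 5
f''(x) = 18x - 8
f''(2) = 18 * 2 - 8
= 36 - 8
= 28
Since f''(2) > 0, the function is concave up (1)

1


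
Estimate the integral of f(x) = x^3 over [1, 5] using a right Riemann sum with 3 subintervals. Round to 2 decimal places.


Right Riemann sum uses right endpoints of each subinterval.
Interval: [1, 5], n = 3
dx = (5 - 1) / 3 = 4/3
Right endpoints: [7/3, 11/3, 5]
f values: [343/27, 1331/27, 125]
Sum = dx * (sum of f values)
= 4/3 * 187
= 748/3 ≈ 249.33

249.33


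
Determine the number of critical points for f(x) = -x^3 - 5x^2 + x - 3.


Find where f'(x) = 0:
f(x) = -x^3 - 5x^2 + x - 3
f'(x) = -3x^2 - 10x + 1
This is a quadratic in x. Use the discriminant to count real roots.
Discriminant = (-10)^2 - 4 * (-3) * 1
= 100 - (-12)
= 112
Since discriminant > 0, f'(x) = 0 has 2 real solutions.
Number of critical points: 2

2


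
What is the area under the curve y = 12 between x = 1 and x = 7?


The area under a constant function y = 12 is a rectangle.
Width = 7 - 1 = 6
Height = 12
Area = width * height
= 6 * 12
= 72

72


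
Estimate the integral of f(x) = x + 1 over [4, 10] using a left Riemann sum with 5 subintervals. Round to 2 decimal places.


Left Riemann sum uses left endpoints of each subinterval.
Interval: [4, 10], n = 5
dx = (10 - 4) / 5 = 6/5
Left endpoints: [4, 26/5, 32/5, 38/5, 44/5]
f values: [5, 31/5, 37/5, 43/5, 49/5]
Sum = dx * (sum of f values)
= 6/5 * 37
= 222/5 = 44.40

44.40


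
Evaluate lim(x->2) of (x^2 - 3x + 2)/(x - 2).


Direct substitution gives 0/0, so we factor the numerator.
Factor: (x^2 - 3x + 2) = (x - 2)(x - 1)
Cancel the common factor (x - 2):
(x^2 - 3x + 2)/(x - 2) = (x - 1)
Now substitute x = 2:
= (2) - (1) = 1

1


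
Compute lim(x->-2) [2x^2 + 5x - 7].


Since polynomials are continuous, we use direct substitution.
lim(x->-2) of 2x^2 + 5x - 7
= 2 * (-2)^2 + 5 * (-2) - 7
= 8 - 10 - 7
= -9

-9


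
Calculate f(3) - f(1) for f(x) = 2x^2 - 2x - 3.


Net change = f(b) - f(a)
f(x) = 2x^2 - 2x - 3
Compute f(3):
f(3) = 2 * 3^2 - 2 * 3 - 3
= 18 - 6 - 3
= 9
Compute f(1):
f(1) = 2 * 1^2 - 2 * 1 - 3
= 2 - 2 - 3
= -3
Net change = 9 - (-3) = 12

12


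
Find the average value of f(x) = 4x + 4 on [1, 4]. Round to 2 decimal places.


Average value = 1/(b-a) * integral from a to b of f(x) dx
First compute the integral of 4x + 4:
F(x) = 2x^2 + 4x
F(4) = 2 * 16 + 4 * 4 = 48
F(1) = 2 * 1 + 4 * 1 = 6
Integral = 48 - 6 = 42
Average = 42 / (4 - 1) = 42 / 3
= 14 = 14.00

14.00


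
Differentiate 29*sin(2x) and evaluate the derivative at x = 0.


Apply the chain rule to differentiate 29*sin(2x):
d/dx [29*sin(2x)]
= 29 * cos(2x) * d/dx(2x)
= 29 * 2 * cos(2x)
= 58 * cos(2x)
Evaluate at x = 0:
= 58 * cos(0)
= 58 * 1
= 58

58


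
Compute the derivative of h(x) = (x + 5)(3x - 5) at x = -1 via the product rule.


Let u(x) = x + 5 and v(x) = 3x - 5
u'(x) = 1
v'(x) = 3
Product rule: h'(x) = u'(x)*v(x) + u(x)*v'(x)
= 1 * (3x - 5) + (x + 5) * 3
At x = -1:
u(-1) = 1 * (-1) + 5 = 4
v(-1) = 3 * (-1) - 5 = -8
h'(-1) = 1 * (-8) + 4 * 3
= -8 + 12
= 4

4


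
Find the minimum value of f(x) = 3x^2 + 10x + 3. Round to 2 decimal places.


For a quadratic f(x) = ax^2 + bx + c with a > 0, the minimum is at the vertex.
Vertex x-coordinate: x = -b/(2a)
x = -(10) / (2 * 3)
x = -10/6 = -5/3
Substitute back to find the minimum value:
f(-5/3) = 3 * (-5/3)^2 + 10 * (-5/3) + 3
= 25/3 - 50/3 + 3
= -16/3 ≈ -5.33

-5.33


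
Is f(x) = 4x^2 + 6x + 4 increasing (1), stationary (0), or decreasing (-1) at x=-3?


Compute f'(x) to determine behavior:
f'(x) = 8x + 6
f'(-3) = 8 * (-3) + 6
= -24 + 6
= -18
Since f'(-3) < 0, the function is decreasing (-1)

-1


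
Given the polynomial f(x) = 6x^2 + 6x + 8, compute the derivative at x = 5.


Differentiate term by term using power and sum rules:
f(x) = 6x^2 + 6x + 8
f'(x) = 12x + 6
Substitute x = 5:
f'(5) = 12 * 5 + 6
= 60 + 6
= 66

66


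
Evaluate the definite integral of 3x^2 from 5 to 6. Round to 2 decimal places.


Find the antiderivative of 3x^2:
F(x) = 3/3 * x^3
Apply the Fundamental Theorem of Calculus:
F(6) - F(5)
= 3/3 * 6^3 - 3/3 * 5^3
= 3/3 * (216 - 125)
= 3/3 * 91
= 91 = 91.00

91.00


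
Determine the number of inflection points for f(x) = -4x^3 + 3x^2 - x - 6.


Inflection points occur where f''(x) = 0 and concavity changes.
f(x) = -4x^3 + 3x^2 - x - 6
f'(x) = -12x^2 + 6x - 1
f''(x) = -24x + 6
Set f''(x) = 0:
-24x + 6 = 0
x = -6 / (-24) = 1/4
Since f''(x) is linear (degree 1), it changes sign at this point.
Therefore there is exactly 1 inflection point.

1


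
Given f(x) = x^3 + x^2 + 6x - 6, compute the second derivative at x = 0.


First derivative:
f'(x) = 3x^2 + 2x + 6
Second derivative:
f''(x) = 6x + 2
Substitute x = 0:
f''(0) = 6 * 0 + 2
= 0 + 2
= 2

2


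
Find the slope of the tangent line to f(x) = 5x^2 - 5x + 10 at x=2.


The slope of the tangent line equals f'(x) at the point.
f(x) = 5x^2 - 5x + 10
f'(x) = 10x - 5
At x = 2:
f'(2) = 10 * 2 - 5
= 20 - 5
= 15

15


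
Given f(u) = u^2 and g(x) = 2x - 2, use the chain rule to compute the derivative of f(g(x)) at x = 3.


Using the chain rule: (f(g(x)))' = f'(g(x)) * g'(x)
First, find g(3):
g(3) = 2 * 3 - 2 = 4
Next, f'(u) = 2u
And g'(x) = 2
So f'(g(3)) * g'(3)
= 2 * 4 * 2
= 16

16


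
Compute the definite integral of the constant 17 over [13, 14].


The integral of a constant k over [a, b] equals k * (b - a).
integral from 13 to 14 of 17 dx
= 17 * (14 - 13)
= 17 * 1
= 17

17


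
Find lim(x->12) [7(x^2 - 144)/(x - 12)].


Direct substitution gives 0/0, so we factor the numerator.
Factor: 7(x^2 - 144) = 7 * (x - 12)(x + 12)
Cancel the common factor (x - 12):
7(x^2 - 144)/(x - 12) = 7 * (x + 12)
Now substitute x = 12:
= 7 * (12 + 12) = 168

168


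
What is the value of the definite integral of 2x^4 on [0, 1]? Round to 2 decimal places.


Find the antiderivative of 2x^4:
F(x) = 2/5 * x^5
Apply the Fundamental Theorem of Calculus:
F(1) - F(0)
= 2/5 * 1^5 - 2/5 * 0^5
= 2/5 * (1 - 0)
= 2/5 * 1
= 2/5 = 0.40

0.40


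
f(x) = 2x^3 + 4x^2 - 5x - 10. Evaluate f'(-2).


Differentiate f(x) = 2x^3 + 4x^2 - 5x - 10 term by term:
f'(x) = 6x^2 + 8x - 5
Substitute x = -2:
f'(-2) = 6 * (-2)^2 + 8 * (-2) - 5
= 24 - 16 - 5
= 3

3


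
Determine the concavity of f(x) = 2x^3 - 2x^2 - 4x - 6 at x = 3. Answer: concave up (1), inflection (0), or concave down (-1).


Concavity is determined by the sign of f''(x).
f(x) = 2x^3 - 2x^2 - 4x - 6
f'(x) = 6x^2 - 4x - 4
f''(x) = 12x - 4
f''(3) = 12 * 3 - 4
= 36 - 4
= 32
Since f''(3) > 0, the function is concave up (1)

1


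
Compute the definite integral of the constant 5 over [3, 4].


The integral of a constant k over [a, b] equals k * (b - a).
integral from 3 to 4 of 5 dx
= 5 * (4 - 3)
= 5 * 1
= 5

5


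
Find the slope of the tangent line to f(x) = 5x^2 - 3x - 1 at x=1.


The slope of the tangent line equals f'(x) at the point.
f(x) = 5x^2 - 3x - 1
f'(x) = 10x - 3
At x = 1:
f'(1) = 10 * 1 - 3
= 10 - 3
= 7

7


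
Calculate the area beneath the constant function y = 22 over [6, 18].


The area under a constant function y = 22 is a rectangle.
Width = 18 - 6 = 12
Height = 22
Area = width * height
= 12 * 22
= 264

264


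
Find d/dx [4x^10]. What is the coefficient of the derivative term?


We apply the power rule: d/dx [ax^n] = a*n * x^(n-1)
d/dx [4x^10]
= 4 * 10 * x^(10-1)
= 40x^9
The coefficient is 40

40


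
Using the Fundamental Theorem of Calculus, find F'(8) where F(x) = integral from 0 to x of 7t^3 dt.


By the Fundamental Theorem of Calculus (Part 1):
If F(x) = integral from 0 to x of f(t) dt, then F'(x) = f(x)
Here f(t) = 7t^3
So F'(x) = 7x^3
Evaluate at x = 8:
F'(8) = 7 * 8^3
= 7 * 512
= 3584

3584


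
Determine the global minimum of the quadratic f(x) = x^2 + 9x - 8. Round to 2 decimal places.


For a quadratic f(x) = ax^2 + bx + c with a > 0, the minimum is at the vertex.
Vertex x-coordinate: x = -b/(2a)
x = -(9) / (2 * 1)
x = -9/2
Substitute back to find the minimum value:
f(-9/2) = 1 * (-9/2)^2 + 9 * (-9/2) - 8
= 81/4 - 81/2 - 8
= -113/4 = -28.25

-28.25


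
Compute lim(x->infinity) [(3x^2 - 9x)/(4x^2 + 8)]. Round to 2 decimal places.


For limits at infinity with equal-degree polynomials,
we compare leading coefficients.
Numerator leading term: 3x^2
Denominator leading term: 4x^2
Divide both by x^2:
lim = (3 - 9/x) / (4 + 8/x^2)
As x -> infinity, the 1/x and 1/x^2 terms vanish:
= 3/4 = 0.75

0.75


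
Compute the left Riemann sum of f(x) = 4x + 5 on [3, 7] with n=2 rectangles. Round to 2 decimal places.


Left Riemann sum uses left endpoints of each subinterval.
Interval: [3, 7], n = 2
dx = (7 - 3) / 2 = 2
Left endpoints: [3, 5]
f values: [17, 25]
Sum = dx * (sum of f values)
= 2 * 42
= 84 = 84.00

84.00


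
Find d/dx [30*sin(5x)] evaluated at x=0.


Apply the chain rule to differentiate 30*sin(5x):
d/dx [30*sin(5x)]
= 30 * cos(5x) * d/dx(5x)
= 30 * 5 * cos(5x)
= 150 * cos(5x)
Evaluate at x = 0:
= 150 * cos(0)
= 150 * 1
= 150

150


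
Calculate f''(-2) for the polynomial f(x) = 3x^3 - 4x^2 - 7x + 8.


First derivative:
f'(x) = 9x^2 - 8x - 7
Second derivative:
f''(x) = 18x - 8
Substitute x = -2:
f''(-2) = 18 * (-2) - 8
= -36 - 8
= -44

-44


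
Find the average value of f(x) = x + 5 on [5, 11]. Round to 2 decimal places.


Average value = 1/(b-a) * integral from a to b of f(x) dx
First compute the integral of x + 5:
F(x) = (1/2)x^2 + 5x
F(11) = 1/2 * 121 + 5 * 11 = 231/2
F(5) = 1/2 * 25 + 5 * 5 = 75/2
Integral = 231/2 - 75/2 = 78
Average = 78 / (11 - 5) = 78 / 6
= 13 = 13.00

13.00


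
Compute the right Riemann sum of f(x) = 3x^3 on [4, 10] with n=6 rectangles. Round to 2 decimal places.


Right Riemann sum uses right endpoints of each subinterval.
Interval: [4, 10], n = 6
dx = (10 - 4) / 6 = 1
Right endpoints: [5, 6, 7, 8, 9, 10]
f values: [375, 648, 1029, 1536, 2187, 3000]
Sum = dx * (sum of f values)
= 1 * 8775
= 8775 = 8775.00

8775.00


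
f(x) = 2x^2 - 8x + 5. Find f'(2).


Differentiate term by term using power and sum rules:
f(x) = 2x^2 - 8x + 5
f'(x) = 4x - 8
Substitute x = 2:
f'(2) = 4 * 2 - 8
= 8 - 8
= 0

0


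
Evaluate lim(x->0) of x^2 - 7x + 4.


Since polynomials are continuous, we use direct substitution.
lim(x->0) of x^2 - 7x + 4
= 1 * 0^2 - 7 * 0 + 4
= 0 + 0 + 4
= 4

4


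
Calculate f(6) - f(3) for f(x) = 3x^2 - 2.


Net change = f(b) - f(a)
f(x) = 3x^2 - 2
Compute f(6):
f(6) = 3 * 6^2 + 0 * 6 - 2
= 108 + 0 - 2
= 106
Compute f(3):
f(3) = 3 * 3^2 + 0 * 3 - 2
= 27 + 0 - 2
= 25
Net change = 106 - 25 = 81

81


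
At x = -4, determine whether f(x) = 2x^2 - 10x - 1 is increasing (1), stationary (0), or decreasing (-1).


Compute f'(x) to determine behavior:
f'(x) = 4x - 10
f'(-4) = 4 * (-4) - 10
= -16 - 10
= -26
Since f'(-4) < 0, the function is decreasing (-1)

-1


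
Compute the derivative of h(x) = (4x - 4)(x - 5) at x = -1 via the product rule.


Let u(x) = 4x - 4 and v(x) = x - 5
u'(x) = 4
v'(x) = 1
Product rule: h'(x) = u'(x)*v(x) + u(x)*v'(x)
= 4 * (x - 5) + (4x - 4) * 1
At x = -1:
u(-1) = 4 * (-1) - 4 = -8
v(-1) = 1 * (-1) - 5 = -6
h'(-1) = 4 * (-6) + (-8) * 1
= -24 - 8
= -32

-32


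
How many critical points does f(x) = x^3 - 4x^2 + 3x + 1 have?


Find where f'(x) = 0:
f(x) = x^3 - 4x^2 + 3x + 1
f'(x) = 3x^2 - 8x + 3
This is a quadratic in x. Use the discriminant to count real roots.
Discriminant = (-8)^2 - 4 * 3 * 3
= 64 - 36
= 28
Since discriminant > 0, f'(x) = 0 has 2 real solutions.
Number of critical points: 2

2


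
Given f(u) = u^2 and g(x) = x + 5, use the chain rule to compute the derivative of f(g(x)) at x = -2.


Using the chain rule: (f(g(x)))' = f'(g(x)) * g'(x)
First, find g(-2):
g(-2) = 1 * (-2) + 5 = 3
Next, f'(u) = 2u
And g'(x) = 1
So f'(g(-2)) * g'(-2)
= 2 * 3 * 1
= 6

6


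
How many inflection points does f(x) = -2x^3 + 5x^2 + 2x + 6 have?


Inflection points occur where f''(x) = 0 and concavity changes.
f(x) = -2x^3 + 5x^2 + 2x + 6
f'(x) = -6x^2 + 10x + 2
f''(x) = -12x + 10
Set f''(x) = 0:
-12x + 10 = 0
x = -10 / (-12) = 5/6
Since f''(x) is linear (degree 1), it changes sign at this point.
Therefore there is exactly 1 inflection point.

1


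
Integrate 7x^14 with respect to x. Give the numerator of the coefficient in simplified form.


Apply the power rule for integration:
integral of ax^n dx = a/(n+1) * x^(n+1) + C
integral of 7x^14 dx
= 7/15 * x^15 + C
The coefficient in lowest terms is 7/15, and its numerator is 7

7


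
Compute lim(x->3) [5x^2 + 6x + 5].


Since polynomials are continuous, we use direct substitution.
lim(x->3) of 5x^2 + 6x + 5
= 5 * 3^2 + 6 * 3 + 5
= 45 + 18 + 5
= 68

68


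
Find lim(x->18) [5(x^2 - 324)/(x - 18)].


Direct substitution gives 0/0, so we factor the numerator.
Factor: 5(x^2 - 324) = 5 * (x - 18)(x + 18)
Cancel the common factor (x - 18):
5(x^2 - 324)/(x - 18) = 5 * (x + 18)
Now substitute x = 18:
= 5 * (18 + 18) = 180

180


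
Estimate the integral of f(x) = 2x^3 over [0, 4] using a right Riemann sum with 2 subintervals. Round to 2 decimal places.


Right Riemann sum uses right endpoints of each subinterval.
Interval: [0, 4], n = 2
dx = (4 - 0) / 2 = 2
Right endpoints: [2, 4]
f values: [16, 128]
Sum = dx * (sum of f values)
= 2 * 144
= 288 = 288.00

288.00


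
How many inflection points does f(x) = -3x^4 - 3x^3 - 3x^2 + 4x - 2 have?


Inflection points occur where f''(x) = 0 and concavity changes.
f(x) = -3x^4 - 3x^3 - 3x^2 + 4x - 2
f'(x) = -12x^3 - 9x^2 - 6x + 4
f''(x) = -36x^2 - 18x - 6
This is a quadratic in x. Use the discriminant to count real roots.
Discriminant = (-18)^2 - 4 * (-36) * (-6)
= 324 - 864
= -540
Since discriminant < 0, f''(x) = 0 has no real solutions.
Number of inflection points: 0

0


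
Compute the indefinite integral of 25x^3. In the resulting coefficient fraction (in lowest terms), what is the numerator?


Apply the power rule for integration:
integral of ax^n dx = a/(n+1) * x^(n+1) + C
integral of 25x^3 dx
= 25/4 * x^4 + C
The coefficient in lowest terms is 25/4, and its numerator is 25

25


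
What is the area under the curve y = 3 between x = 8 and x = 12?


The area under a constant function y = 3 is a rectangle.
Width = 12 - 8 = 4
Height = 3
Area = width * height
= 4 * 3
= 12

12


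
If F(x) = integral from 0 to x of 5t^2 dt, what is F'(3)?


By the Fundamental Theorem of Calculus (Part 1):
If F(x) = integral from 0 to x of f(t) dt, then F'(x) = f(x)
Here f(t) = 5t^2
So F'(x) = 5x^2
Evaluate at x = 3:
F'(3) = 5 * 3^2
= 5 * 9
= 45

45


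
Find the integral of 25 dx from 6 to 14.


The integral of a constant k over [a, b] equals k * (b - a).
integral from 6 to 14 of 25 dx
= 25 * (14 - 6)
= 25 * 8
= 200

200


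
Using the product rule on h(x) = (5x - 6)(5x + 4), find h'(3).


Let u(x) = 5x - 6 and v(x) = 5x + 4
u'(x) = 5
v'(x) = 5
Product rule: h'(x) = u'(x)*v(x) + u(x)*v'(x)
= 5 * (5x + 4) + (5x - 6) * 5
At x = 3:
u(3) = 5 * 3 - 6 = 9
v(3) = 5 * 3 + 4 = 19
h'(3) = 5 * 19 + 9 * 5
= 95 + 45
= 140

140


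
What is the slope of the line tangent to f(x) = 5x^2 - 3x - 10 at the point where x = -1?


The slope of the tangent line equals f'(x) at the point.
f(x) = 5x^2 - 3x - 10
f'(x) = 10x - 3
At x = -1:
f'(-1) = 10 * (-1) - 3
= -10 - 3
= -13

-13


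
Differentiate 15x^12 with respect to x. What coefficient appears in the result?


We apply the power rule: d/dx [ax^n] = a*n * x^(n-1)
d/dx [15x^12]
= 15 * 12 * x^(12-1)
= 180x^11
The coefficient is 180

180


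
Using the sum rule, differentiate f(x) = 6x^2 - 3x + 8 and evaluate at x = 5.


Differentiate term by term using power and sum rules:
f(x) = 6x^2 - 3x + 8
f'(x) = 12x - 3
Substitute x = 5:
f'(5) = 12 * 5 - 3
= 60 - 3
= 57

57


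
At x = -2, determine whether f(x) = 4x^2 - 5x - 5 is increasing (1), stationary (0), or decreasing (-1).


Compute f'(x) to determine behavior:
f'(x) = 8x - 5
f'(-2) = 8 * (-2) - 5
= -16 - 5
= -21
Since f'(-2) < 0, the function is decreasing (-1)

-1


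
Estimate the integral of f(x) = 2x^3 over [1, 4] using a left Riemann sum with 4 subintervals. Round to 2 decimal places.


Left Riemann sum uses left endpoints of each subinterval.
Interval: [1, 4], n = 4
dx = (4 - 1) / 4 = 3/4
Left endpoints: [1, 7/4, 5/2, 13/4]
f values: [2, 343/32, 125/4, 2197/32]
Sum = dx * (sum of f values)
= 3/4 * 901/8
= 2703/32 ≈ 84.47

84.47


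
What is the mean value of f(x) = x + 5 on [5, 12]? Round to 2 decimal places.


Average value = 1/(b-a) * integral from a to b of f(x) dx
First compute the integral of x + 5:
F(x) = (1/2)x^2 + 5x
F(12) = 1/2 * 144 + 5 * 12 = 132
F(5) = 1/2 * 25 + 5 * 5 = 75/2
Integral = 132 - 75/2 = 189/2
Average = (189/2) / (12 - 5) = (189/2) / 7
= 27/2 = 13.50

13.50
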